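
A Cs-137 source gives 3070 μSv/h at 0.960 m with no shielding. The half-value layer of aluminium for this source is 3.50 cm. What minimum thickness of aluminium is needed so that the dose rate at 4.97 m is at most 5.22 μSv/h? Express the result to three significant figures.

At 4.97 m, distance alone gives 3070 × (0.960/4.97)² = 3070 × 0.03731 = 114.5 μSv/h.
Further attenuation needed: 114.5/5.22 = 21.93.
n = log₂(21.93) = 4.455 half-value layers.
Thickness = 4.455 × 3.50 cm = 15.59 cm.

15.6 cm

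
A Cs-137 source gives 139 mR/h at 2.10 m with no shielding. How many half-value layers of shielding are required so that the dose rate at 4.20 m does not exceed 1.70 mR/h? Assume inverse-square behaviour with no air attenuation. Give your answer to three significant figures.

At 4.20 m, distance alone gives 139 × (2.10/4.20)² = 139 × 0.2500 = 34.75 mR/h.
Further attenuation needed: 34.75/1.70 = 20.44.
n = log₂(20.44) = 4.353 half-value layers.

4.35 half-value layers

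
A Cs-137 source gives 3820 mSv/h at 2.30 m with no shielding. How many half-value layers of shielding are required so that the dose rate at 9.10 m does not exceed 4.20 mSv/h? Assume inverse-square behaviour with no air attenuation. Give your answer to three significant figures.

At 9.10 m, distance alone gives (2.30/9.10)² = 0.06388, so 3820 × 0.06388 = 244.0 mSv/h.
Further attenuation needed: 244.0/4.20 = 58.10.
n = log₂(58.10) = 5.860 half-value layers.

5.86 half-value layers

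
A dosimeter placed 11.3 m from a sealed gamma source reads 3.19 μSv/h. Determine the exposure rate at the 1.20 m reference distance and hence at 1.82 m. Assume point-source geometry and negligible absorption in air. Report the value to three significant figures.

283 μSv/h; 123 μSv/h

By the inverse-square law,
At 1.20 m: 3.19 × (11.3/1.20)² = 3.19 × 88.67 = 282.9 μSv/h
At 1.82 m: (1.20/1.82)² = 0.4347, so 282.9 × 0.4347 = 123.0 μSv/h.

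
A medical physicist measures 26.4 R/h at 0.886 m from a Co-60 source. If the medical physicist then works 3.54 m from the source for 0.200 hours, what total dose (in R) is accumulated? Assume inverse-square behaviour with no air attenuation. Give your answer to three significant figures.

Intensity scales as (d₁/d₂)², so rate at 3.54 m:
(0.886/3.54)² = 0.06264, so 26.4 × 0.06264 = 1.654 R/h.
Dose = rate × time = 1.654 R/h × 0.2000 h = 0.3308 R.

0.331 R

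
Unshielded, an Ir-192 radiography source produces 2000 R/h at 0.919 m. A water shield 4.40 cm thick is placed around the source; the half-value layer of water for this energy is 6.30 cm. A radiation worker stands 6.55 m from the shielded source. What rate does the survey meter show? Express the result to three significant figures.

Distance alone: 2000 × (0.919/6.55)² = 2000 × 0.01969 = 39.38 R/h.
Shield: 4.40/6.30 = 0.6984 half-value layers → attenuation 2^(−0.6984) = 0.6163.
Combined: 39.38 × 0.6163 = 24.27 R/h.

24.3 R/h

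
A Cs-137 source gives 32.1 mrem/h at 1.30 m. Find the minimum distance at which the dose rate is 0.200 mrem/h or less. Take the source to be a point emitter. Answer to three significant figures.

Using I₁d₁² = I₂d₂², d₂ = d₁·√(I₁/I₂).
I₁/I₂ = 32.1/0.200 = 160.5, so d₂ = 1.30 × √160.5 = 16.47 m.

16.5 m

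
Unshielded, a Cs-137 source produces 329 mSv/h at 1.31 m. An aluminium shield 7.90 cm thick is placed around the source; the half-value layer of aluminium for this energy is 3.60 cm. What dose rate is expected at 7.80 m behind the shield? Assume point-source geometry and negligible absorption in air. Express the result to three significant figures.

Distance alone: (1.31/7.80)² = 0.02821, so 329 × 0.02821 = 9.281 mSv/h.
Shield: 7.90/3.60 = 2.194 half-value layers → attenuation 2^(−2.194) = 0.2185.
Combined: 9.281 × 0.2185 = 2.028 mSv/h.

2.03 mSv/h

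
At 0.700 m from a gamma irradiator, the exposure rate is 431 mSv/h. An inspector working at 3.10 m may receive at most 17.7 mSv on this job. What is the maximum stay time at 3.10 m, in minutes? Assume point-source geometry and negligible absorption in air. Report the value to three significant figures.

48.3 min

Intensity scales as (d₁/d₂)², so rate at 3.10 m:
431 × (0.700/3.10)² = 431 × 0.05099 = 21.98 mSv/h.
Stay time = 17.7 mSv ÷ 21.98 mSv/h = 0.8053 h = 48.32 min.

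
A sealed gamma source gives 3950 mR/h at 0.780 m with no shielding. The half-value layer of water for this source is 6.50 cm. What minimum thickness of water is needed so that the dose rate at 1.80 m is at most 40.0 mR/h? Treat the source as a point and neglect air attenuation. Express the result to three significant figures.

27.4 cm

At 1.80 m, distance alone gives (0.780/1.80)² = 0.1878, so 3950 × 0.1878 = 741.8 mR/h.
Further attenuation needed: 741.8/40.0 = 18.54.
n = log₂(18.54) = 4.213 half-value layers.
Thickness = 4.213 × 6.50 cm = 27.38 cm.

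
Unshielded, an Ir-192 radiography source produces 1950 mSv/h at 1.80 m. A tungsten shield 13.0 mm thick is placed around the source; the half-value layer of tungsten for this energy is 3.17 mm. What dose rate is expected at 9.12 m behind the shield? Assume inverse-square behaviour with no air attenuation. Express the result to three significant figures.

Distance alone: 1950 × (1.80/9.12)² = 1950 × 0.03895 = 75.95 mSv/h.
Shield: 13.0/3.17 = 4.101 half-value layers → attenuation 2^(−4.101) = 0.05827.
Combined: 75.95 × 0.05827 = 4.426 mSv/h.

4.43 mSv/h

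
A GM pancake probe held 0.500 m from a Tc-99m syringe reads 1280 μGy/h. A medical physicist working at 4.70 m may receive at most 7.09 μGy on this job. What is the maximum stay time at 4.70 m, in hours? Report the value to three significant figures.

0.489 h

Intensity scales as (d₁/d₂)², so rate at 4.70 m:
1280 × (0.500/4.70)² = 1280 × 0.01132 = 14.49 μGy/h.
Stay time = 7.09 μGy ÷ 14.49 μGy/h = 0.4893 h.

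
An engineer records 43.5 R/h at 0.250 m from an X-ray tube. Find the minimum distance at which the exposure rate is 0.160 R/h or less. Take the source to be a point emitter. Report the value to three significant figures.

Since intensity falls as 1/r², d₂ = d₁·√(I₁/I₂).
I₁/I₂ = 43.5/0.160 = 271.9, so d₂ = 0.250 × √271.9 = 4.122 m.

4.12 m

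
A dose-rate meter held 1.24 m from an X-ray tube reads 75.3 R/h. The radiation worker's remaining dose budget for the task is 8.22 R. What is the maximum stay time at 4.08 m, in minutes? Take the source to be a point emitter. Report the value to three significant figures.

Intensity scales as (d₁/d₂)², so rate at 4.08 m:
75.3 × (1.24/4.08)² = 75.3 × 0.09237 = 6.955 R/h.
Stay time = 8.22 R ÷ 6.955 R/h = 1.182 h = 70.92 min.

70.9 min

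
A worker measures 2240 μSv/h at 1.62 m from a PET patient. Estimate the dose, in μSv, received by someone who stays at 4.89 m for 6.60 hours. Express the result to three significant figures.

1620 μSv

Intensity scales as (d₁/d₂)², so rate at 4.89 m:
2240 × (1.62/4.89)² = 2240 × 0.1098 = 246.0 μSv/h.
Dose = rate × time = 246.0 μSv/h × 6.600 h = 1624 μSv.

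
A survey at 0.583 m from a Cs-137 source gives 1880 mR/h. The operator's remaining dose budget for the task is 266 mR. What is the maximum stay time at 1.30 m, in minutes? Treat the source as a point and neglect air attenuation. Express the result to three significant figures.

Applying the 1/r² law, rate at 1.30 m:
1880 × (0.583/1.30)² = 1880 × 0.2011 = 378.1 mR/h.
Stay time = 266 mR ÷ 378.1 mR/h = 0.7035 h = 42.21 min.

42.2 min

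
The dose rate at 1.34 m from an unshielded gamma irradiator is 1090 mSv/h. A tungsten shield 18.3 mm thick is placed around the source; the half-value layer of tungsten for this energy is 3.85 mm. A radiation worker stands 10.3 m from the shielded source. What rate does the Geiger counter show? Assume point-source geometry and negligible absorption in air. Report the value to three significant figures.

Distance alone: 1090 × (1.34/10.3)² = 1090 × 0.01693 = 18.45 mSv/h.
Shield: 18.3/3.85 = 4.753 half-value layers → attenuation 2^(−4.753) = 0.03709.
Combined: 18.45 × 0.03709 = 0.6843 mSv/h.

0.684 mSv/h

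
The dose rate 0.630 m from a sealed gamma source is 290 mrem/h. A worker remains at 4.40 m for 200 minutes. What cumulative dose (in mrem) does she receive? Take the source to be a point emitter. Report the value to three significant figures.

19.8 mrem

Using I₁d₁² = I₂d₂², rate at 4.40 m:
(0.630/4.40)² = 0.02050, so 290 × 0.02050 = 5.945 mrem/h.
Dose = rate × time = 5.945 mrem/h × 3.333 h = 19.81 mrem.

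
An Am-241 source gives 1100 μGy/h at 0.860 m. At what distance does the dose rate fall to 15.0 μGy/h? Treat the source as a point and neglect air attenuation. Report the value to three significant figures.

Applying the 1/r² law, d₂ = d₁·√(I₁/I₂).
I₁/I₂ = 1100/15.0 = 73.33, so d₂ = 0.860 × √73.33 = 7.364 m.

7.36 m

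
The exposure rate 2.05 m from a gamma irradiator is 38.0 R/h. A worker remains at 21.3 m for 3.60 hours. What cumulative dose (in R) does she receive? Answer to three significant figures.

Intensity scales as (d₁/d₂)², so rate at 21.3 m:
(2.05/21.3)² = 0.009263, so 38.0 × 0.009263 = 0.3520 R/h.
Dose = rate × time = 0.3520 R/h × 3.600 h = 1.267 R.

1.27 R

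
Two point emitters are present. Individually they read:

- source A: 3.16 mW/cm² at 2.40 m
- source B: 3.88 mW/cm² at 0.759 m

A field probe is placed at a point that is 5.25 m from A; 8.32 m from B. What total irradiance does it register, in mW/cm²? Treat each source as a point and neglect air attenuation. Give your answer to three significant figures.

0.693 mW/cm²

By superposition, sum each source's inverse-square contribution:
A: 3.16 × (2.40/5.25)² = 0.6604 mW/cm²
B: 3.88 × (0.759/8.32)² = 0.03229 mW/cm²
Total = 0.6604 + 0.03229 = 0.6927 mW/cm².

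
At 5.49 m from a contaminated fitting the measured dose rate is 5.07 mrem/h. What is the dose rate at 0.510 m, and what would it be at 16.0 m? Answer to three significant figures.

588 mrem/h; 0.597 mrem/h

Using I₁d₁² = I₂d₂²,
At 0.510 m: (5.49/0.510)² = 115.9, so 5.07 × 115.9 = 587.6 mrem/h
At 16.0 m: 587.6 × (0.510/16.0)² = 587.6 × 0.001016 = 0.5970 mrem/h.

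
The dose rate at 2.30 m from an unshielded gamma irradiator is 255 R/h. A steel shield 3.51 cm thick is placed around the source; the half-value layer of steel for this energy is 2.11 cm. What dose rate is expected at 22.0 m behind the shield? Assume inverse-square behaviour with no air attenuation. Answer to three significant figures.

0.880 R/h

Distance alone: 255 × (2.30/22.0)² = 255 × 0.01093 = 2.787 R/h.
Shield: 3.51/2.11 = 1.664 half-value layers → attenuation 2^(−1.664) = 0.3156.
Combined: 2.787 × 0.3156 = 0.8796 R/h.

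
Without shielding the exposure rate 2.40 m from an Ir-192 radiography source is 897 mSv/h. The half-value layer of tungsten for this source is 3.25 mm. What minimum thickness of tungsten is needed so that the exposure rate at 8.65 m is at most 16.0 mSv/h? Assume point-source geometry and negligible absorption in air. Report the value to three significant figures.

At 8.65 m, distance alone gives 897 × (2.40/8.65)² = 897 × 0.07698 = 69.05 mSv/h.
Further attenuation needed: 69.05/16.0 = 4.316.
n = log₂(4.316) = 2.110 half-value layers.
Thickness = 2.110 × 3.25 mm = 6.857 mm.

6.86 mm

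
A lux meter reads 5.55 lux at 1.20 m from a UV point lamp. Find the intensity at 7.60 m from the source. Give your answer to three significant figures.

0.138 lux

By the inverse-square law, the rate at 7.60 m is
5.55 × (1.20/7.60)² = 5.55 × 0.02493 = 0.1384 lux.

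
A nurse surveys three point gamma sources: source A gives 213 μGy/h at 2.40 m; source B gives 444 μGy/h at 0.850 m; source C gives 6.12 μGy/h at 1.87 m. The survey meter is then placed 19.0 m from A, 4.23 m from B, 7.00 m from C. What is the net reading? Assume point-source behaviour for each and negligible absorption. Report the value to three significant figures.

By superposition, sum each source's inverse-square contribution:
A: 213 × (2.40/19.0)² = 3.399 μGy/h
B: 444 × (0.850/4.23)² = 17.93 μGy/h
C: 6.12 × (1.87/7.00)² = 0.4368 μGy/h
Total = 3.399 + 17.93 + 0.4368 = 21.77 μGy/h.

21.8 μGy/h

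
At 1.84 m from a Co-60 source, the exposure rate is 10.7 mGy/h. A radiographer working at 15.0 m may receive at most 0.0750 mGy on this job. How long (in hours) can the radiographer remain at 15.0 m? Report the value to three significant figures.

Applying the 1/r² law, rate at 15.0 m:
10.7 × (1.84/15.0)² = 10.7 × 0.01505 = 0.1610 mGy/h.
Stay time = 0.0750 mGy ÷ 0.1610 mGy/h = 0.4658 h.

0.466 h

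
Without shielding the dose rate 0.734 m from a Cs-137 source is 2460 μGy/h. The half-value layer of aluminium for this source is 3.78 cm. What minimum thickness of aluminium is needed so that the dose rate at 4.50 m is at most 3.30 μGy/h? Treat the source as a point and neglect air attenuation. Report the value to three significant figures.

16.3 cm

At 4.50 m, distance alone gives 2460 × (0.734/4.50)² = 2460 × 0.02661 = 65.46 μGy/h.
Further attenuation needed: 65.46/3.30 = 19.84.
n = log₂(19.84) = 4.310 half-value layers.
Thickness = 4.310 × 3.78 cm = 16.29 cm.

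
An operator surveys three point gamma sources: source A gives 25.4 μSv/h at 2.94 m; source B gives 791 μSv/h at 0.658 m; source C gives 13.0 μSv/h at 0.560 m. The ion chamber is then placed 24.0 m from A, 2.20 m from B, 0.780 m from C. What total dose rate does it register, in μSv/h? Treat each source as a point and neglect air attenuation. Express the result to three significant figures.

77.8 μSv/h

Each source contributes Iᵢ·(dᵢ/rᵢ)²; contributions add.
A: 25.4 × (2.94/24.0)² = 0.3812 μSv/h
B: 791 × (0.658/2.20)² = 70.76 μSv/h
C: 13.0 × (0.560/0.780)² = 6.701 μSv/h
Total = 0.3812 + 70.76 + 6.701 = 77.84 μSv/h.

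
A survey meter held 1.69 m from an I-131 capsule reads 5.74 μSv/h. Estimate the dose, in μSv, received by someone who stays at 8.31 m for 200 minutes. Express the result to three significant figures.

Applying the 1/r² law, rate at 8.31 m:
5.74 × (1.69/8.31)² = 5.74 × 0.04136 = 0.2374 μSv/h.
Dose = rate × time = 0.2374 μSv/h × 3.333 h = 0.7913 μSv.

0.791 μSv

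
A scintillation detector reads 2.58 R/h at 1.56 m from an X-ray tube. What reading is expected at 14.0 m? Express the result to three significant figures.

0.0320 R/h

By the inverse-square law, the rate at 14.0 m is
(1.56/14.0)² = 0.01242, so 2.58 × 0.01242 = 0.03204 R/h.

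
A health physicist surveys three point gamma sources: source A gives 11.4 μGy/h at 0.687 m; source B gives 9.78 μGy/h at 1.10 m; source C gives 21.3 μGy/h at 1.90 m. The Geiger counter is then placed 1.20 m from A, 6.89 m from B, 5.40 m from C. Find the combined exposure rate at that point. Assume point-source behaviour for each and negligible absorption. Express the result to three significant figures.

Each source contributes Iᵢ·(dᵢ/rᵢ)²; contributions add.
A: 11.4 × (0.687/1.20)² = 3.736 μGy/h
B: 9.78 × (1.10/6.89)² = 0.2493 μGy/h
C: 21.3 × (1.90/5.40)² = 2.637 μGy/h
Total = 3.736 + 0.2493 + 2.637 = 6.622 μGy/h.

6.62 μGy/h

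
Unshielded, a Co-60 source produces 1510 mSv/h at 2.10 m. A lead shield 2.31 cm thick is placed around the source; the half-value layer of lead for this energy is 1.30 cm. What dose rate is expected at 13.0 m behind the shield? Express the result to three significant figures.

11.5 mSv/h

Distance alone: 1510 × (2.10/13.0)² = 1510 × 0.02609 = 39.40 mSv/h.
Shield: 2.31/1.30 = 1.777 half-value layers → attenuation 2^(−1.777) = 0.2918.
Combined: 39.40 × 0.2918 = 11.50 mSv/h.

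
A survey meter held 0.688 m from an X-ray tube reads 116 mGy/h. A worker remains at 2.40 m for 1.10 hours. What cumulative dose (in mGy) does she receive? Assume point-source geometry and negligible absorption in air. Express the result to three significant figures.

Using I₁d₁² = I₂d₂², rate at 2.40 m:
116 × (0.688/2.40)² = 116 × 0.08218 = 9.533 mGy/h.
Dose = rate × time = 9.533 mGy/h × 1.100 h = 10.49 mGy.

10.5 mGy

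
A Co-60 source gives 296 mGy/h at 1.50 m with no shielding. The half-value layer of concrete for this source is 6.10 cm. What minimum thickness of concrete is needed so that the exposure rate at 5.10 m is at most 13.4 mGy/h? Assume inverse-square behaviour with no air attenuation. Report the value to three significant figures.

At 5.10 m, distance alone gives 296 × (1.50/5.10)² = 296 × 0.08651 = 25.61 mGy/h.
Further attenuation needed: 25.61/13.4 = 1.911.
n = log₂(1.911) = 0.9343 half-value layers.
Thickness = 0.9343 × 6.10 cm = 5.699 cm.

5.70 cm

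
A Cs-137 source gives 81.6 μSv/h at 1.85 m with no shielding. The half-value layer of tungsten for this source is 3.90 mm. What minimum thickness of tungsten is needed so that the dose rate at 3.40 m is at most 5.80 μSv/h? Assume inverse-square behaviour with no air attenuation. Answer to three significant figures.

8.03 mm

At 3.40 m, distance alone gives (1.85/3.40)² = 0.2961, so 81.6 × 0.2961 = 24.16 μSv/h.
Further attenuation needed: 24.16/5.80 = 4.166.
n = log₂(4.166) = 2.059 half-value layers.
Thickness = 2.059 × 3.90 mm = 8.030 mm.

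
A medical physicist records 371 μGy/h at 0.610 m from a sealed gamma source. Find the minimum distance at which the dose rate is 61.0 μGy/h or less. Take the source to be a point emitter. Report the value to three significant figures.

1.50 m

Applying the 1/r² law, d₂ = d₁·√(I₁/I₂).
I₁/I₂ = 371/61.0 = 6.082, so d₂ = 0.610 × √6.082 = 1.504 m.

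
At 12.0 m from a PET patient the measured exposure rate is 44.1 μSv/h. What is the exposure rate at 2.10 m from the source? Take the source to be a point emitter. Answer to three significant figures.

By the inverse-square law, scaling from 12.0 m to 2.10 m:
44.1 × (12.0/2.10)² = 44.1 × 32.65 = 1440 μSv/h.

1440 μSv/h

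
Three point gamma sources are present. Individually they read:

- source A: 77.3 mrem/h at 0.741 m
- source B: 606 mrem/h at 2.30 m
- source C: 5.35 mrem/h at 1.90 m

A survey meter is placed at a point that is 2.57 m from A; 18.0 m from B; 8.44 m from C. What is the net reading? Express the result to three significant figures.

Each source contributes Iᵢ·(dᵢ/rᵢ)²; contributions add.
A: 77.3 × (0.741/2.57)² = 6.426 mrem/h
B: 606 × (2.30/18.0)² = 9.894 mrem/h
C: 5.35 × (1.90/8.44)² = 0.2711 mrem/h
Total = 6.426 + 9.894 + 0.2711 = 16.59 mrem/h.

16.6 mrem/h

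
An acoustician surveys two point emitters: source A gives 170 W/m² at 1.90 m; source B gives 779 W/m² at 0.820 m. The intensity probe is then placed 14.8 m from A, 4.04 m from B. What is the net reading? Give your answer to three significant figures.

34.9 W/m²

By superposition, sum each source's inverse-square contribution:
A: 170 × (1.90/14.8)² = 2.802 W/m²
B: 779 × (0.820/4.04)² = 32.09 W/m²
Total = 2.802 + 32.09 = 34.89 W/m².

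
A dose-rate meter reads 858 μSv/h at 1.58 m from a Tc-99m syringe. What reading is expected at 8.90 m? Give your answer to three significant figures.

Intensity scales as (d₁/d₂)², so the rate at 8.90 m is
858 × (1.58/8.90)² = 858 × 0.03152 = 27.04 μSv/h.

27.0 μSv/h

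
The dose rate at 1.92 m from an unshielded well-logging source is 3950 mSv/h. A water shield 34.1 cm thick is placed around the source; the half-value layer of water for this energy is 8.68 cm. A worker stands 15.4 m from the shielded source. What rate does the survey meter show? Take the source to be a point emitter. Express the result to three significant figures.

4.03 mSv/h

Distance alone: 3950 × (1.92/15.4)² = 3950 × 0.01554 = 61.38 mSv/h.
Shield: 34.1/8.68 = 3.929 half-value layers → attenuation 2^(−3.929) = 0.06565.
Combined: 61.38 × 0.06565 = 4.030 mSv/h.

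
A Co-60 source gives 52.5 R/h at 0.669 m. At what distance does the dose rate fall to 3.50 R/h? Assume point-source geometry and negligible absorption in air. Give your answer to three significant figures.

Intensity scales as (d₁/d₂)², so d₂ = d₁·√(I₁/I₂).
I₁/I₂ = 52.5/3.50 = 15.00, so d₂ = 0.669 × √15.00 = 2.591 m.

2.59 m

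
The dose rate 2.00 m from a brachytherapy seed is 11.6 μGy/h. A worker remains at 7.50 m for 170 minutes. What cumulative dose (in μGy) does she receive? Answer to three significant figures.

2.34 μGy

Intensity scales as (d₁/d₂)², so rate at 7.50 m:
11.6 × (2.00/7.50)² = 11.6 × 0.07111 = 0.8249 μGy/h.
Dose = rate × time = 0.8249 μGy/h × 2.833 h = 2.337 μGy.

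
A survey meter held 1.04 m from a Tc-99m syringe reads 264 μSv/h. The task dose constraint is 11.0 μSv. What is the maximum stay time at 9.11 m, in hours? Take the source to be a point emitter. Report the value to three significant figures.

3.20 h

By the inverse-square law, rate at 9.11 m:
(1.04/9.11)² = 0.01303, so 264 × 0.01303 = 3.440 μSv/h.
Stay time = 11.0 μSv ÷ 3.440 μSv/h = 3.198 h.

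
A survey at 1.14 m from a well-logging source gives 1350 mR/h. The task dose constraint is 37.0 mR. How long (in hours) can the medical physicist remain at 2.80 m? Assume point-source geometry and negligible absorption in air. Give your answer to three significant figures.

0.165 h

Intensity scales as (d₁/d₂)², so rate at 2.80 m:
(1.14/2.80)² = 0.1658, so 1350 × 0.1658 = 223.8 mR/h.
Stay time = 37.0 mR ÷ 223.8 mR/h = 0.1653 h.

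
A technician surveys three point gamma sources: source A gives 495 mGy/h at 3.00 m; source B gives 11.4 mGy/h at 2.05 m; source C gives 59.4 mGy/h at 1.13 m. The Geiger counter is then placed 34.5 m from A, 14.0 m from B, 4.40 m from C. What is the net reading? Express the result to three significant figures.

By superposition, sum each source's inverse-square contribution:
A: 495 × (3.00/34.5)² = 3.743 mGy/h
B: 11.4 × (2.05/14.0)² = 0.2444 mGy/h
C: 59.4 × (1.13/4.40)² = 3.918 mGy/h
Total = 3.743 + 0.2444 + 3.918 = 7.905 mGy/h.

7.91 mGy/h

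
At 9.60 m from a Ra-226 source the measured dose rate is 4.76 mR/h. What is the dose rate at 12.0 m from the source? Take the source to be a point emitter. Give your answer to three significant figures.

3.05 mR/h

Applying the 1/r² law, scaling from 9.60 m to 12.0 m:
(9.60/12.0)² = 0.6400, so 4.76 × 0.6400 = 3.046 mR/h.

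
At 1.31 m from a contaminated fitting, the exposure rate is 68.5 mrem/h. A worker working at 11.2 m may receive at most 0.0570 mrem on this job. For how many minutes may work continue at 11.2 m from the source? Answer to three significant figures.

3.65 min

Since intensity falls as 1/r², rate at 11.2 m:
(1.31/11.2)² = 0.01368, so 68.5 × 0.01368 = 0.9371 mrem/h.
Stay time = 0.0570 mrem ÷ 0.9371 mrem/h = 0.06083 h = 3.650 min.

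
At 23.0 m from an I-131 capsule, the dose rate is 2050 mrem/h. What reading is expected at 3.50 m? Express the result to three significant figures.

Since intensity falls as 1/r², the rate at 3.50 m is
2050 × (23.0/3.50)² = 2050 × 43.18 = 88520 mrem/h.

88500 mrem/h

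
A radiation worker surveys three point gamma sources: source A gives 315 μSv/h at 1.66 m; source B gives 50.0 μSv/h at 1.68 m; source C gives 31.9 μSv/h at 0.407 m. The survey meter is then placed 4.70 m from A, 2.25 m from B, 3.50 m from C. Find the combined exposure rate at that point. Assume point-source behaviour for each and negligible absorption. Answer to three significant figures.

By superposition, sum each source's inverse-square contribution:
A: 315 × (1.66/4.70)² = 39.29 μSv/h
B: 50.0 × (1.68/2.25)² = 27.88 μSv/h
C: 31.9 × (0.407/3.50)² = 0.4314 μSv/h
Total = 39.29 + 27.88 + 0.4314 = 67.60 μSv/h.

67.6 μSv/h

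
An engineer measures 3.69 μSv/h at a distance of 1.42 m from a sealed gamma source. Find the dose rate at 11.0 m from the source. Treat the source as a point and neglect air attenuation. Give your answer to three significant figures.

0.0615 μSv/h

Using I₁d₁² = I₂d₂², the rate at 11.0 m is
3.69 × (1.42/11.0)² = 3.69 × 0.01666 = 0.06148 μSv/h.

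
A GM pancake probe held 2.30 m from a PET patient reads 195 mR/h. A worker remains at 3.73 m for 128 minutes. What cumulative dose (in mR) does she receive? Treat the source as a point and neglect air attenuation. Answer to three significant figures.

By the inverse-square law, rate at 3.73 m:
(2.30/3.73)² = 0.3802, so 195 × 0.3802 = 74.14 mR/h.
Dose = rate × time = 74.14 mR/h × 2.133 h = 158.1 mR.

158 mR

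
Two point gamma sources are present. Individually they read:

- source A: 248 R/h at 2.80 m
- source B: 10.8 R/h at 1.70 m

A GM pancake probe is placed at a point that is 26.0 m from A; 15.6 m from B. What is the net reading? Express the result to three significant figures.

Each source contributes Iᵢ·(dᵢ/rᵢ)²; contributions add.
A: 248 × (2.80/26.0)² = 2.876 R/h
B: 10.8 × (1.70/15.6)² = 0.1283 R/h
Total = 2.876 + 0.1283 = 3.004 R/h.

3.00 R/h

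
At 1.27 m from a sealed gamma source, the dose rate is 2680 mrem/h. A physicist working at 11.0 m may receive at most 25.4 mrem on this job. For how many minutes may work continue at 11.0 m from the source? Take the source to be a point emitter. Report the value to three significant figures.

42.7 min

Intensity scales as (d₁/d₂)², so rate at 11.0 m:
(1.27/11.0)² = 0.01333, so 2680 × 0.01333 = 35.72 mrem/h.
Stay time = 25.4 mrem ÷ 35.72 mrem/h = 0.7111 h = 42.67 min.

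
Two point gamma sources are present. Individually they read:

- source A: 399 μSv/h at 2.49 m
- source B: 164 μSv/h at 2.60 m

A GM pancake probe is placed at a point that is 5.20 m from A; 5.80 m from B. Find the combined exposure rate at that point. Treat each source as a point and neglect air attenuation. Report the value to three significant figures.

124 μSv/h

By superposition, sum each source's inverse-square contribution:
A: 399 × (2.49/5.20)² = 91.49 μSv/h
B: 164 × (2.60/5.80)² = 32.96 μSv/h
Total = 91.49 + 32.96 = 124.4 μSv/h.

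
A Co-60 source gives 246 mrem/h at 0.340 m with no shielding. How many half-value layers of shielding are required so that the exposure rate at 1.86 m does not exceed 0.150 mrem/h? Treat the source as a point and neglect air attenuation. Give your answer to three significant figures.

At 1.86 m, distance alone gives (0.340/1.86)² = 0.03341, so 246 × 0.03341 = 8.219 mrem/h.
Further attenuation needed: 8.219/0.150 = 54.79.
n = log₂(54.79) = 5.776 half-value layers.

5.78 half-value layers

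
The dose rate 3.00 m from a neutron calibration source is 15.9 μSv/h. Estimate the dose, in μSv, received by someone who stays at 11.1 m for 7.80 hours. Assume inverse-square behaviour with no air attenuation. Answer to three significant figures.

Using I₁d₁² = I₂d₂², rate at 11.1 m:
15.9 × (3.00/11.1)² = 15.9 × 0.07305 = 1.161 μSv/h.
Dose = rate × time = 1.161 μSv/h × 7.800 h = 9.056 μSv.

9.06 μSv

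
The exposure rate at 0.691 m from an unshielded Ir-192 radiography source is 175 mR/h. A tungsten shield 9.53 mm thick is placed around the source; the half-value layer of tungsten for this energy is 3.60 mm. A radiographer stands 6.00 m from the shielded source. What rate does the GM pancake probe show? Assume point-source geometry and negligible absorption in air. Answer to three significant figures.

0.371 mR/h

Distance alone: (0.691/6.00)² = 0.01326, so 175 × 0.01326 = 2.321 mR/h.
Shield: 9.53/3.60 = 2.647 half-value layers → attenuation 2^(−2.647) = 0.1597.
Combined: 2.321 × 0.1597 = 0.3707 mR/h.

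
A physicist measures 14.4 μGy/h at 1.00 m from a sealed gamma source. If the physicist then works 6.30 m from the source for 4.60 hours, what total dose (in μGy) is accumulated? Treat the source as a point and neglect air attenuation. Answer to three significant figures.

Since intensity falls as 1/r², rate at 6.30 m:
14.4 × (1.00/6.30)² = 14.4 × 0.02520 = 0.3629 μGy/h.
Dose = rate × time = 0.3629 μGy/h × 4.600 h = 1.669 μGy.

1.67 μGy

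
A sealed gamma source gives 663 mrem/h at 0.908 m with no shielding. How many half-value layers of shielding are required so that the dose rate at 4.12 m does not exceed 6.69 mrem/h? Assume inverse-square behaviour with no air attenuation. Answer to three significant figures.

At 4.12 m, distance alone gives 663 × (0.908/4.12)² = 663 × 0.04857 = 32.20 mrem/h.
Further attenuation needed: 32.20/6.69 = 4.813.
n = log₂(4.813) = 2.267 half-value layers.

2.27 half-value layers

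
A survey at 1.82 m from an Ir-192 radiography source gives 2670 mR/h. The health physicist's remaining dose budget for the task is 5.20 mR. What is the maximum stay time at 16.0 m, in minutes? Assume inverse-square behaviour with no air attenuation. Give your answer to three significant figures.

Using I₁d₁² = I₂d₂², rate at 16.0 m:
(1.82/16.0)² = 0.01294, so 2670 × 0.01294 = 34.55 mR/h.
Stay time = 5.20 mR ÷ 34.55 mR/h = 0.1505 h = 9.030 min.

9.03 min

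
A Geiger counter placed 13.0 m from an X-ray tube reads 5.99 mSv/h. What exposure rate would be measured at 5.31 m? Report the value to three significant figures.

35.9 mSv/h

Intensity scales as (d₁/d₂)², so scaling from 13.0 m to 5.31 m:
5.99 × (13.0/5.31)² = 5.99 × 5.994 = 35.90 mSv/h.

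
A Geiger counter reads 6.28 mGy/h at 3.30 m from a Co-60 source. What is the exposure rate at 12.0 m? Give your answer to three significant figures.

0.475 mGy/h

Applying the 1/r² law, the rate at 12.0 m is
6.28 × (3.30/12.0)² = 6.28 × 0.07562 = 0.4749 mGy/h.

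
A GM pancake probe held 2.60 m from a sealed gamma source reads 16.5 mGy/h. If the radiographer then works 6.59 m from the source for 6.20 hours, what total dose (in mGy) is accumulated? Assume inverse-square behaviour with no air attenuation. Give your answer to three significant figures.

Using I₁d₁² = I₂d₂², rate at 6.59 m:
(2.60/6.59)² = 0.1557, so 16.5 × 0.1557 = 2.569 mGy/h.
Dose = rate × time = 2.569 mGy/h × 6.200 h = 15.93 mGy.

15.9 mGy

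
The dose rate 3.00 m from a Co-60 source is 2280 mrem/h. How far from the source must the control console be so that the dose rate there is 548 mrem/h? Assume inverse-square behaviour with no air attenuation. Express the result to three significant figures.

6.12 m

By the inverse-square law, d₂ = d₁·√(I₁/I₂).
I₁/I₂ = 2280/548 = 4.161, so d₂ = 3.00 × √4.161 = 6.120 m.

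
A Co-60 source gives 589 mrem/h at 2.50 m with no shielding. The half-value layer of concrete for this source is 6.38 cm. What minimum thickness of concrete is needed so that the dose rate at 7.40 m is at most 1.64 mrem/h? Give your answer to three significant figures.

34.2 cm

At 7.40 m, distance alone gives (2.50/7.40)² = 0.1141, so 589 × 0.1141 = 67.20 mrem/h.
Further attenuation needed: 67.20/1.64 = 40.98.
n = log₂(40.98) = 5.357 half-value layers.
Thickness = 5.357 × 6.38 cm = 34.18 cm.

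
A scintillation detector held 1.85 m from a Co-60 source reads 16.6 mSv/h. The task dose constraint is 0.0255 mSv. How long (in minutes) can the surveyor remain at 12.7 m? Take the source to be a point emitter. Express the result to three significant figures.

4.34 min

Intensity scales as (d₁/d₂)², so rate at 12.7 m:
(1.85/12.7)² = 0.02122, so 16.6 × 0.02122 = 0.3523 mSv/h.
Stay time = 0.0255 mSv ÷ 0.3523 mSv/h = 0.07238 h = 4.343 min.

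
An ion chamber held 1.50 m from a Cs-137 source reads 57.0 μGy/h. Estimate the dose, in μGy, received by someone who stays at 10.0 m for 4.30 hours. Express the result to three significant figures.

5.51 μGy

Since intensity falls as 1/r², rate at 10.0 m:
57.0 × (1.50/10.0)² = 57.0 × 0.02250 = 1.282 μGy/h.
Dose = rate × time = 1.282 μGy/h × 4.300 h = 5.513 μGy.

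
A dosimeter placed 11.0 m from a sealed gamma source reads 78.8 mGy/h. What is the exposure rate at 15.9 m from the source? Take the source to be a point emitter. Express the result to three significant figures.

By the inverse-square law, scaling from 11.0 m to 15.9 m:
78.8 × (11.0/15.9)² = 78.8 × 0.4786 = 37.71 mGy/h.

37.7 mGy/h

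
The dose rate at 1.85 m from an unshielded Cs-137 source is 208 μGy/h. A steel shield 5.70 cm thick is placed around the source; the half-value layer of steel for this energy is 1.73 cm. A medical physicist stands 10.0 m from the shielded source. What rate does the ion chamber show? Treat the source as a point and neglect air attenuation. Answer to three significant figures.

0.725 μGy/h

Distance alone: 208 × (1.85/10.0)² = 208 × 0.03422 = 7.118 μGy/h.
Shield: 5.70/1.73 = 3.295 half-value layers → attenuation 2^(−3.295) = 0.1019.
Combined: 7.118 × 0.1019 = 0.7253 μGy/h.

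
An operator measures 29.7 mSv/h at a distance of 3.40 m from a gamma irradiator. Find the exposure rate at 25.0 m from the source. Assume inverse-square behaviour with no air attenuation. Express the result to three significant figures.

Intensity scales as (d₁/d₂)², so the rate at 25.0 m is
29.7 × (3.40/25.0)² = 29.7 × 0.01850 = 0.5494 mSv/h.

0.549 mSv/h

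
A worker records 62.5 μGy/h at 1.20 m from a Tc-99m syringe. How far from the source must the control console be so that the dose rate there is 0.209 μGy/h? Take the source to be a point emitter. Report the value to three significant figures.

20.8 m

By the inverse-square law, d₂ = d₁·√(I₁/I₂).
I₁/I₂ = 62.5/0.209 = 299.0, so d₂ = 1.20 × √299.0 = 20.75 m.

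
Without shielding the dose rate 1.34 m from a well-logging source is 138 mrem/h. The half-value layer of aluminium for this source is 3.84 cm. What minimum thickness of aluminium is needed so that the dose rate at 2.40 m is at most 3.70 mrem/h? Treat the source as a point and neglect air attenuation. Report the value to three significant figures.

At 2.40 m, distance alone gives 138 × (1.34/2.40)² = 138 × 0.3117 = 43.01 mrem/h.
Further attenuation needed: 43.01/3.70 = 11.62.
n = log₂(11.62) = 3.539 half-value layers.
Thickness = 3.539 × 3.84 cm = 13.59 cm.

13.6 cm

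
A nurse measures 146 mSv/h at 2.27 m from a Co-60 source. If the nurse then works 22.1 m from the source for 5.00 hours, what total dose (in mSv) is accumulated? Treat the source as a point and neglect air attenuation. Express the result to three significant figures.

7.70 mSv

Applying the 1/r² law, rate at 22.1 m:
(2.27/22.1)² = 0.01055, so 146 × 0.01055 = 1.540 mSv/h.
Dose = rate × time = 1.540 mSv/h × 5.000 h = 7.700 mSv.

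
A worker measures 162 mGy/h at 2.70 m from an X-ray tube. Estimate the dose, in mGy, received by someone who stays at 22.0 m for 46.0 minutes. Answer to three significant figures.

1.87 mGy

By the inverse-square law, rate at 22.0 m:
(2.70/22.0)² = 0.01506, so 162 × 0.01506 = 2.440 mGy/h.
Dose = rate × time = 2.440 mGy/h × 0.7667 h = 1.871 mGy.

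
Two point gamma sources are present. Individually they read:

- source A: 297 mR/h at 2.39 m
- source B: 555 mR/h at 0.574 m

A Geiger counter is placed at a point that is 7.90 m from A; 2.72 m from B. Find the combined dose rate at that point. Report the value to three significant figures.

51.9 mR/h

By superposition, sum each source's inverse-square contribution:
A: 297 × (2.39/7.90)² = 27.18 mR/h
B: 555 × (0.574/2.72)² = 24.72 mR/h
Total = 27.18 + 24.72 = 51.90 mR/h.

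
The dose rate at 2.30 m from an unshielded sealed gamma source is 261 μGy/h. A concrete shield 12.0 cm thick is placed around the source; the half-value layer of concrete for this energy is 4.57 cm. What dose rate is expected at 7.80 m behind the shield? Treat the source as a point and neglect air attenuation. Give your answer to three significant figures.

Distance alone: 261 × (2.30/7.80)² = 261 × 0.08695 = 22.69 μGy/h.
Shield: 12.0/4.57 = 2.626 half-value layers → attenuation 2^(−2.626) = 0.1620.
Combined: 22.69 × 0.1620 = 3.676 μGy/h.

3.68 μGy/h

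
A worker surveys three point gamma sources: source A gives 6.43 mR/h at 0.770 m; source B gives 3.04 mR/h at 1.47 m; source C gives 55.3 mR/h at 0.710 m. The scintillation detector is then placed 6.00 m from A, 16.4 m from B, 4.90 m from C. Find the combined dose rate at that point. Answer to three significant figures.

1.29 mR/h

Each source contributes Iᵢ·(dᵢ/rᵢ)²; contributions add.
A: 6.43 × (0.770/6.00)² = 0.1059 mR/h
B: 3.04 × (1.47/16.4)² = 0.02442 mR/h
C: 55.3 × (0.710/4.90)² = 1.161 mR/h
Total = 0.1059 + 0.02442 + 1.161 = 1.291 mR/h.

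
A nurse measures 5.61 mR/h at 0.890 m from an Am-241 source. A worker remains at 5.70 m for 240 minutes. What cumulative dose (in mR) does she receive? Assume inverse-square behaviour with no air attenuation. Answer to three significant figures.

0.547 mR

Intensity scales as (d₁/d₂)², so rate at 5.70 m:
(0.890/5.70)² = 0.02438, so 5.61 × 0.02438 = 0.1368 mR/h.
Dose = rate × time = 0.1368 mR/h × 4.000 h = 0.5472 mR.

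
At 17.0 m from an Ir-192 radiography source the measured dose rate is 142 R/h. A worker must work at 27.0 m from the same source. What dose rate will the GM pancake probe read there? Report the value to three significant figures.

Applying the 1/r² law, scaling from 17.0 m to 27.0 m:
(17.0/27.0)² = 0.3964, so 142 × 0.3964 = 56.29 R/h.

56.3 R/h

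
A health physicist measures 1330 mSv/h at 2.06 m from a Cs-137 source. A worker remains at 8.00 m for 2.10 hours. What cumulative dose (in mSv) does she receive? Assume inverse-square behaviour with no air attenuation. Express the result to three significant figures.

185 mSv

Applying the 1/r² law, rate at 8.00 m:
1330 × (2.06/8.00)² = 1330 × 0.06631 = 88.19 mSv/h.
Dose = rate × time = 88.19 mSv/h × 2.100 h = 185.2 mSv.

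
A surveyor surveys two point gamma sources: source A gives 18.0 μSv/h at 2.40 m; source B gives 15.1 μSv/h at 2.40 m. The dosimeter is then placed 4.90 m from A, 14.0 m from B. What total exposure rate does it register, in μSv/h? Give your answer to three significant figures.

4.76 μSv/h

Each source contributes Iᵢ·(dᵢ/rᵢ)²; contributions add.
A: 18.0 × (2.40/4.90)² = 4.318 μSv/h
B: 15.1 × (2.40/14.0)² = 0.4438 μSv/h
Total = 4.318 + 0.4438 = 4.762 μSv/h.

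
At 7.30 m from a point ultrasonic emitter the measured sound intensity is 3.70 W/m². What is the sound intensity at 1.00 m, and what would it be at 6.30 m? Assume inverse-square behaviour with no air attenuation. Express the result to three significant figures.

Applying the 1/r² law,
At 1.00 m: 3.70 × (7.30/1.00)² = 3.70 × 53.29 = 197.2 W/m²
At 6.30 m: 197.2 × (1.00/6.30)² = 197.2 × 0.02520 = 4.969 W/m².

197 W/m²; 4.97 W/m²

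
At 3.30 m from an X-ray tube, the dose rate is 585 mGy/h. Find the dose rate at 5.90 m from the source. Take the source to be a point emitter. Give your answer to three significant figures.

Applying the 1/r² law, the rate at 5.90 m is
585 × (3.30/5.90)² = 585 × 0.3128 = 183.0 mGy/h.

183 mGy/h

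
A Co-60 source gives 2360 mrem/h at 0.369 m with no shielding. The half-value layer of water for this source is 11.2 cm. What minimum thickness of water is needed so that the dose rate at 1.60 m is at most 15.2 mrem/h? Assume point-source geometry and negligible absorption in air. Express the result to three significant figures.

At 1.60 m, distance alone gives 2360 × (0.369/1.60)² = 2360 × 0.05319 = 125.5 mrem/h.
Further attenuation needed: 125.5/15.2 = 8.257.
n = log₂(8.257) = 3.046 half-value layers.
Thickness = 3.046 × 11.2 cm = 34.12 cm.

34.1 cm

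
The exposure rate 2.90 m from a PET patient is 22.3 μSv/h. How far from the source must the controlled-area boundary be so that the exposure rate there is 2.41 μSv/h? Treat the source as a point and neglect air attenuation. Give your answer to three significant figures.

8.82 m

Intensity scales as (d₁/d₂)², so d₂ = d₁·√(I₁/I₂).
I₁/I₂ = 22.3/2.41 = 9.253, so d₂ = 2.90 × √9.253 = 8.821 m.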